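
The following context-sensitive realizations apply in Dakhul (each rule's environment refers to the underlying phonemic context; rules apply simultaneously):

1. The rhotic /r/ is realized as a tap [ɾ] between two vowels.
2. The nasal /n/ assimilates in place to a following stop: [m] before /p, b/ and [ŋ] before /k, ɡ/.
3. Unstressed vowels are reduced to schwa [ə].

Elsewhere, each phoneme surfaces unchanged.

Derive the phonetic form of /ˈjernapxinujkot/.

/j/ (word-initial) is unaffected → [j].
/e/ (between /j/ and /r/): rule 3 targets it, but not in an unstressed syllable → unchanged [e].
/r/ (between /e/ and /n/) fails the environment for rule 1, so it stays [r].
/n/ (between /r/ and /a/): rule 2 targets it, but not before a labial or velar stop → unchanged [n].
/a/ — between /n/ and /p/, in an unstressed syllable — surfaces as [ə] (rule 3).
/p/ (between /a/ and /x/): no rule targets it → [p].
/x/ — not in any rule's target class → [x].
Rule 3 applies to /i/ (between /x/ and /n/: in an unstressed syllable) → [ə].
/n/ (between /i/ and /u/): rule 2 targets it, but not before a labial or velar stop → unchanged [n].
/u/ meets the environment for rule 3 (in an unstressed syllable) → [ə].
/j/ (between /u/ and /k/): no rule targets it → [j].
/k/ — not in any rule's target class → [k].
Rule 3 applies to /o/ (between /k/ and /t/: in an unstressed syllable) → [ə].
/t/ (word-final) is unaffected → [t].

[ˈjernəpxənəjkət]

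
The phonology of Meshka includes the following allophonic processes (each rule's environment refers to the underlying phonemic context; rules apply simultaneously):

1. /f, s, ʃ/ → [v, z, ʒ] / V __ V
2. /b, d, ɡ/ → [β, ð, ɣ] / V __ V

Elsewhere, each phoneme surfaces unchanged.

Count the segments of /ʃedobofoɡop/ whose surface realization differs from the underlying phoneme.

Segments that undergo a rule: /d/ → [ð] (rule 2); /b/ → [β] (rule 2); /f/ → [v] (rule 1); /ɡ/ → [ɣ] (rule 2).
All other segments surface unchanged.

4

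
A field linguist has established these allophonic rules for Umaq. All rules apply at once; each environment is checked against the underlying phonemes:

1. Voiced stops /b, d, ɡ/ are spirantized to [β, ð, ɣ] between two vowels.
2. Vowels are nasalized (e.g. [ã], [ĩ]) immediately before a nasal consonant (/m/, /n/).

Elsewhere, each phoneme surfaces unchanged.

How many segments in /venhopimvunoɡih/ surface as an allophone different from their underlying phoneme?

4

Segments that undergo a rule: /e/ → [ẽ] (rule 2); /i/ → [ĩ] (rule 2); /u/ → [ũ] (rule 2); /ɡ/ → [ɣ] (rule 1).
All other segments surface unchanged.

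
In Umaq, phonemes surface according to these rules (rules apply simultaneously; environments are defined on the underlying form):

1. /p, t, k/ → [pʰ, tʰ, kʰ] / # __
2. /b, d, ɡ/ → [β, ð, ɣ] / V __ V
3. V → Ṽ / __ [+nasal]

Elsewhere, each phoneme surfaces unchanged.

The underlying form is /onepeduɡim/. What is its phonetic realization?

[õnepeðuɣĩm]

Rule 3 applies to /o/ (word-initial: before a nasal consonant) → [õ].
/e/ (between /n/ and /p/) is in the target of rule 3 but the environment (before a nasal consonant) is not met → [e].
/p/ (between /e/ and /e/) fails the environment for rule 1, so it stays [p].
/e/ (between /p/ and /d/): rule 3 targets it, but not before a nasal consonant → unchanged [e].
/d/ — between /e/ and /u/, between two vowels — surfaces as [ð] (rule 2).
/u/ — between /d/ and /ɡ/; rule 3 does not apply here → [u].
/ɡ/ meets the environment for rule 2 (between two vowels) → [ɣ].
/i/ (between /ɡ/ and /m/): before a nasal consonant, so rule 3 applies → [ĩ].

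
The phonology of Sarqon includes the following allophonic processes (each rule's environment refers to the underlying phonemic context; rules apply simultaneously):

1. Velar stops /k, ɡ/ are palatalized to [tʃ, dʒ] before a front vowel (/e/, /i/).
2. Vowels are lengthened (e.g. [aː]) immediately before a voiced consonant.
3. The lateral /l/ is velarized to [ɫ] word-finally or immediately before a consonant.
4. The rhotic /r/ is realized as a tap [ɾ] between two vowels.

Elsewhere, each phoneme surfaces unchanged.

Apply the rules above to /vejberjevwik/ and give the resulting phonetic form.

[veːjbeːrjeːvwik]

/v/ (word-initial): no rule targets it → [v].
/e/ (between /v/ and /j/): before a voiced consonant, so rule 2 applies → [eː].
/j/ (between /e/ and /b/) is unaffected → [j].
/b/ (between /j/ and /e/): no rule targets it → [b].
/e/ (between /b/ and /r/): before a voiced consonant, so rule 2 applies → [eː].
/r/ — between /e/ and /j/; rule 4 does not apply here → [r].
/j/ — not in any rule's target class → [j].
Rule 2 applies to /e/ (between /j/ and /v/: before a voiced consonant) → [eː].
/v/ (between /e/ and /w/): no rule targets it → [v].
/w/ (between /v/ and /i/): no rule targets it → [w].
/i/ (between /w/ and /k/) fails the environment for rule 2, so it stays [i].
/k/ (word-final) fails the environment for rule 1, so it stays [k].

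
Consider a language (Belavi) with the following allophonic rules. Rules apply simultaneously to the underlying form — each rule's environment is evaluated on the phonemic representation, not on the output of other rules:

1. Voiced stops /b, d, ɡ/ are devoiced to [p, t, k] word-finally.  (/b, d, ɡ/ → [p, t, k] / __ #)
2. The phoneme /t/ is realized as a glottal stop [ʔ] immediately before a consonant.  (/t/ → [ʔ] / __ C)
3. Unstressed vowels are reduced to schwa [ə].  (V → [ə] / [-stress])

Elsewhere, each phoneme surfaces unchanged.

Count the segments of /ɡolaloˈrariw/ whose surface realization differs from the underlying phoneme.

4

Segments that undergo a rule: /o/ → [ə] (rule 3); /a/ → [ə] (rule 3); /o/ → [ə] (rule 3); /i/ → [ə] (rule 3).
All other segments surface unchanged.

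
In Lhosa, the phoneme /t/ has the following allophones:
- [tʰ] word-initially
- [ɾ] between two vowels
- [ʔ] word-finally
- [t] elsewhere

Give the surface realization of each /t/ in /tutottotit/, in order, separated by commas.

[tʰ], [ɾ], [t], [t], [ɾ], [ʔ]

Occurrence 1 (position 1): word-initially → [tʰ].
Occurrence 2 (position 3): between two vowels → [ɾ].
Occurrence 3 (position 5): no conditioning environment matches → elsewhere allophone [t].
Occurrence 4 (position 6): no conditioning environment matches → elsewhere allophone [t].
Occurrence 5 (position 8): between two vowels → [ɾ].
Occurrence 6 (position 10): word-finally → [ʔ].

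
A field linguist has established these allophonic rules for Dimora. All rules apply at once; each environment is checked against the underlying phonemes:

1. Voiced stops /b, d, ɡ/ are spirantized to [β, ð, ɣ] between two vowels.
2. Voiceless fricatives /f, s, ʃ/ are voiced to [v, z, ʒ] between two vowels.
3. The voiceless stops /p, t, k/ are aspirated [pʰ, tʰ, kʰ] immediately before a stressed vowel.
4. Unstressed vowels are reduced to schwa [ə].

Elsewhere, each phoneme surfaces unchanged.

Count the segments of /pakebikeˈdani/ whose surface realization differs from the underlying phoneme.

Segments that undergo a rule: /a/ → [ə] (rule 4); /e/ → [ə] (rule 4); /b/ → [β] (rule 1); /i/ → [ə] (rule 4); /e/ → [ə] (rule 4); /d/ → [ð] (rule 1); /i/ → [ə] (rule 4).
All other segments surface unchanged.

7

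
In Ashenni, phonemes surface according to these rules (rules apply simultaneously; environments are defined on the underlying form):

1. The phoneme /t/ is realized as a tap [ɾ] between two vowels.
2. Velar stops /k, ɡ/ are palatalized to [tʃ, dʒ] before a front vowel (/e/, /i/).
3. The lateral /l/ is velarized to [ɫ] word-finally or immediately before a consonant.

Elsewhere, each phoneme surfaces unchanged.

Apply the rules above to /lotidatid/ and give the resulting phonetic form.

[loɾidaɾid]

/l/ (word-initial) is in the target of rule 3 but the environment (word-finally or immediately before a consonant) is not met → [l].
/o/ — not in any rule's target class → [o].
Rule 1 applies to /t/ (between /o/ and /i/: between two vowels) → [ɾ].
/i/ — not in any rule's target class → [i].
/d/ (between /i/ and /a/) is unaffected → [d].
/a/ (between /d/ and /t/) is unaffected → [a].
/t/ (between /a/ and /i/) occurs between two vowels → [ɾ] by rule 1.
/i/ stays [i].
/d/ — not in any rule's target class → [d].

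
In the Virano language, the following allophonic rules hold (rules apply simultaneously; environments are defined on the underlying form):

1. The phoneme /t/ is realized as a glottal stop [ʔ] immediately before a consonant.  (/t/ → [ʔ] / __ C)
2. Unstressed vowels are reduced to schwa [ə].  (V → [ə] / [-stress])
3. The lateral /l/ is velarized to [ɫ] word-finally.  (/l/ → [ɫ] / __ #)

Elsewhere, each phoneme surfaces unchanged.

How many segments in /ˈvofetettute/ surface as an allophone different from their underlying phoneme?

5

Segments that undergo a rule: /e/ → [ə] (rule 2); /e/ → [ə] (rule 2); /t/ → [ʔ] (rule 1); /u/ → [ə] (rule 2); /e/ → [ə] (rule 2).
All other segments surface unchanged.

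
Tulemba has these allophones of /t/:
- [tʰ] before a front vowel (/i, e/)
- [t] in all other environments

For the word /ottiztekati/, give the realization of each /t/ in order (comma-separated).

[t], [tʰ], [tʰ], [tʰ]

Occurrence 1 (position 2): no conditioning environment matches → elsewhere allophone [t].
Occurrence 2 (position 3): before a front vowel (/i, e/) → [tʰ].
Occurrence 3 (position 6): before a front vowel (/i, e/) → [tʰ].
Occurrence 4 (position 10): before a front vowel (/i, e/) → [tʰ].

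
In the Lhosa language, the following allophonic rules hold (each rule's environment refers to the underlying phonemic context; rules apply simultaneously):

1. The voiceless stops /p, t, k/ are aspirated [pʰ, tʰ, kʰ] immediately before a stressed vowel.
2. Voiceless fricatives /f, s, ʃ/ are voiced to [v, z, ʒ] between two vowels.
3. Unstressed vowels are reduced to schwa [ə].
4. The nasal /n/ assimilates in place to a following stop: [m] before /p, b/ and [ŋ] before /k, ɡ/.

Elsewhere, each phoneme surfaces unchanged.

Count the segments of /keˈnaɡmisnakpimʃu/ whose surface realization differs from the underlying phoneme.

Segments that undergo a rule: /e/ → [ə] (rule 3); /i/ → [ə] (rule 3); /a/ → [ə] (rule 3); /i/ → [ə] (rule 3); /u/ → [ə] (rule 3).
All other segments surface unchanged.

5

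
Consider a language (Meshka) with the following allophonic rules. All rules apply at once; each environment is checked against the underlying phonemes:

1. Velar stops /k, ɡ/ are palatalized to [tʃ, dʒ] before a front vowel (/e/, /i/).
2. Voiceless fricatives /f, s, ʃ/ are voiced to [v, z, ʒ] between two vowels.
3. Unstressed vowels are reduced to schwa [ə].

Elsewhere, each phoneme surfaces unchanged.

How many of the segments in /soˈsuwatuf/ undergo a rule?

4

Segments that undergo a rule: /o/ → [ə] (rule 3); /s/ → [z] (rule 2); /a/ → [ə] (rule 3); /u/ → [ə] (rule 3).
All other segments surface unchanged.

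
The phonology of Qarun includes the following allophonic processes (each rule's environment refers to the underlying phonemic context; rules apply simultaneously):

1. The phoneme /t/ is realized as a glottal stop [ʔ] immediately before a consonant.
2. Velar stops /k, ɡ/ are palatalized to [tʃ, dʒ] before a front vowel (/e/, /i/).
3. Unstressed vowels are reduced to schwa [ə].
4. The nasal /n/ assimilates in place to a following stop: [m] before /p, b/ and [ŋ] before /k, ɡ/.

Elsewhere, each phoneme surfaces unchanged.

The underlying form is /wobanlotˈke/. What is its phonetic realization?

/w/ (word-initial): no rule targets it → [w].
/o/ (between /w/ and /b/) occurs in an unstressed syllable → [ə] by rule 3.
/b/ stays [b].
/a/ (between /b/ and /n/): in an unstressed syllable, so rule 3 applies → [ə].
/n/ (between /a/ and /l/) is in the target of rule 4 but the environment (before a labial or velar stop) is not met → [n].
/l/ (between /n/ and /o/): no rule targets it → [l].
/o/ — between /l/ and /t/, in an unstressed syllable — surfaces as [ə] (rule 3).
/t/ — between /o/ and /k/, immediately before a consonant — surfaces as [ʔ] (rule 1).
Rule 2 applies to /k/ (between /t/ and /e/: before a front vowel) → [tʃ].
/e/ (word-final) is in the target of rule 3 but the environment (in an unstressed syllable) is not met → [e].

[wəbənləʔˈtʃe]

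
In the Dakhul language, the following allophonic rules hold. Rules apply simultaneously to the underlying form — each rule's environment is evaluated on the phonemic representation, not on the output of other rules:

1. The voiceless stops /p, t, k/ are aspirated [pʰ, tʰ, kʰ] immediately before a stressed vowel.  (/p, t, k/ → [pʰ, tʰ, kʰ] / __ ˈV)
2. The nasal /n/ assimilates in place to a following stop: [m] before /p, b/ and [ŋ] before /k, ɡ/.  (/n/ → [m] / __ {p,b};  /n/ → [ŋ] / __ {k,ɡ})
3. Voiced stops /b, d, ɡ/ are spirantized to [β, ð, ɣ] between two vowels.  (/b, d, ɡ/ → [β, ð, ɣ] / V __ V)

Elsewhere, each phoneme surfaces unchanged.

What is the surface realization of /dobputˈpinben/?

/d/ (word-initial) fails the environment for rule 3, so it stays [d].
/o/ (between /d/ and /b/): no rule targets it → [o].
/b/ — between /o/ and /p/; rule 3 does not apply here → [b].
/p/ — between /b/ and /u/; rule 1 does not apply here → [p].
/u/ (between /p/ and /t/) is unaffected → [u].
/t/ (between /u/ and /p/) is in the target of rule 1 but the environment (immediately before a stressed vowel) is not met → [t].
/p/ (between /t/ and /i/) occurs immediately before a stressed vowel → [pʰ] by rule 1.
/i/ (between /p/ and /n/): no rule targets it → [i].
/n/ — between /i/ and /b/, before a labial or velar stop — surfaces as [m] (rule 2).
/b/ (between /n/ and /e/) fails the environment for rule 3, so it stays [b].
/e/ (between /b/ and /n/): no rule targets it → [e].
/n/ (word-final) is in the target of rule 2 but the environment (before a labial or velar stop) is not met → [n].

[dobputˈpʰimben]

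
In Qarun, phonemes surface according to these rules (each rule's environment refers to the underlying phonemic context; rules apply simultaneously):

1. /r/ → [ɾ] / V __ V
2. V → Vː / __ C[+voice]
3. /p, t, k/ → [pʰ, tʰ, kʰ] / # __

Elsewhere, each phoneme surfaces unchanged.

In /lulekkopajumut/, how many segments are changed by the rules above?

3

Segments that undergo a rule: /u/ → [uː] (rule 2); /a/ → [aː] (rule 2); /u/ → [uː] (rule 2).
All other segments surface unchanged.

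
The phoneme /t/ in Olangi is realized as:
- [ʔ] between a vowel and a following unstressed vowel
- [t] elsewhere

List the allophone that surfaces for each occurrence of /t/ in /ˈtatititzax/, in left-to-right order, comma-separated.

[t], [ʔ], [ʔ], [t]

Occurrence 1 (position 1): no conditioning environment matches → elsewhere allophone [t].
Occurrence 2 (position 3): between a vowel and a following unstressed vowel → [ʔ].
Occurrence 3 (position 5): between a vowel and a following unstressed vowel → [ʔ].
Occurrence 4 (position 7): no conditioning environment matches → elsewhere allophone [t].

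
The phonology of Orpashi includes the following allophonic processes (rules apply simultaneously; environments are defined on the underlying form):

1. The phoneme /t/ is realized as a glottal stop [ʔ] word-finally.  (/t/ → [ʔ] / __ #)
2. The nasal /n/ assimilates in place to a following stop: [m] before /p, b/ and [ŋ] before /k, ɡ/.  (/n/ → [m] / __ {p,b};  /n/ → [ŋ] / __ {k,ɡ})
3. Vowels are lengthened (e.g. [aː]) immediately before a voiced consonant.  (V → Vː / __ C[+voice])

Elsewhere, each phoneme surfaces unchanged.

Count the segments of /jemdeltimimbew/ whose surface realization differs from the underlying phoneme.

Segments that undergo a rule: /e/ → [eː] (rule 3); /e/ → [eː] (rule 3); /i/ → [iː] (rule 3); /i/ → [iː] (rule 3); /e/ → [eː] (rule 3).
All other segments surface unchanged.

5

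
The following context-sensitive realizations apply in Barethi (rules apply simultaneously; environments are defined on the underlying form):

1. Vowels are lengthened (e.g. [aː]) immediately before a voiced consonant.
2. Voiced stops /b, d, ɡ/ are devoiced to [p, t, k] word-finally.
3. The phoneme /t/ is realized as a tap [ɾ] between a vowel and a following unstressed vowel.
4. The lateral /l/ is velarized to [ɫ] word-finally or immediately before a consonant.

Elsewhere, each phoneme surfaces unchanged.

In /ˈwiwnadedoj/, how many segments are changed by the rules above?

Segments that undergo a rule: /i/ → [iː] (rule 1); /a/ → [aː] (rule 1); /e/ → [eː] (rule 1); /o/ → [oː] (rule 1).
All other segments surface unchanged.

4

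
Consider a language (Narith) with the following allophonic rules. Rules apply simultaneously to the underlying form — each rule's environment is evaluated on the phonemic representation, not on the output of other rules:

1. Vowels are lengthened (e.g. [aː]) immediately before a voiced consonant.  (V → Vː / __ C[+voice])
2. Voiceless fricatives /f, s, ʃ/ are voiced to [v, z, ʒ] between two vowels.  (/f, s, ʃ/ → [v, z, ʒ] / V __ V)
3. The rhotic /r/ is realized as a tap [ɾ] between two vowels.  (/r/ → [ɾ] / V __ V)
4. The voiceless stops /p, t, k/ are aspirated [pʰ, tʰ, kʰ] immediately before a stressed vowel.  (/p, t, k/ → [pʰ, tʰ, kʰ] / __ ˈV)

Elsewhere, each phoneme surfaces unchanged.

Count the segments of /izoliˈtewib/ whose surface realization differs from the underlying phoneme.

Segments that undergo a rule: /i/ → [iː] (rule 1); /o/ → [oː] (rule 1); /t/ → [tʰ] (rule 4); /e/ → [eː] (rule 1); /i/ → [iː] (rule 1).
All other segments surface unchanged.

5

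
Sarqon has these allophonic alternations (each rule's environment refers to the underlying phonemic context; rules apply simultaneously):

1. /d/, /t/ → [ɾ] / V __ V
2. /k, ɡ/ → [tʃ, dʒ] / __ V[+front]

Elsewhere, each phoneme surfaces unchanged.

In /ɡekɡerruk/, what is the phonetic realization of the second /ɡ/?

/ɡ/ (between /k/ and /e/): before a front vowel, so rule 2 applies → [dʒ].

[dʒ]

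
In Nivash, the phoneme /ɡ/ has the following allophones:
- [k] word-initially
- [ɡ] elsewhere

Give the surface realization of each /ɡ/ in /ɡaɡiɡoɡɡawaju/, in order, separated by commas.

Occurrence 1 (position 1): word-initially → [k].
Occurrence 2 (position 3): no conditioning environment matches → elsewhere allophone [ɡ].
Occurrence 3 (position 5): no conditioning environment matches → elsewhere allophone [ɡ].
Occurrence 4 (position 7): no conditioning environment matches → elsewhere allophone [ɡ].
Occurrence 5 (position 8): no conditioning environment matches → elsewhere allophone [ɡ].

[k], [ɡ], [ɡ], [ɡ], [ɡ]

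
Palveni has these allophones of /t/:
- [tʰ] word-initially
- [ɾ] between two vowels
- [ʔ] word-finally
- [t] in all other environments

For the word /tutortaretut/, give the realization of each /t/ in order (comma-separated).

Occurrence 1 (position 1): word-initially → [tʰ].
Occurrence 2 (position 3): between two vowels → [ɾ].
Occurrence 3 (position 6): no conditioning environment matches → elsewhere allophone [t].
Occurrence 4 (position 10): between two vowels → [ɾ].
Occurrence 5 (position 12): word-finally → [ʔ].

[tʰ], [ɾ], [t], [ɾ], [ʔ]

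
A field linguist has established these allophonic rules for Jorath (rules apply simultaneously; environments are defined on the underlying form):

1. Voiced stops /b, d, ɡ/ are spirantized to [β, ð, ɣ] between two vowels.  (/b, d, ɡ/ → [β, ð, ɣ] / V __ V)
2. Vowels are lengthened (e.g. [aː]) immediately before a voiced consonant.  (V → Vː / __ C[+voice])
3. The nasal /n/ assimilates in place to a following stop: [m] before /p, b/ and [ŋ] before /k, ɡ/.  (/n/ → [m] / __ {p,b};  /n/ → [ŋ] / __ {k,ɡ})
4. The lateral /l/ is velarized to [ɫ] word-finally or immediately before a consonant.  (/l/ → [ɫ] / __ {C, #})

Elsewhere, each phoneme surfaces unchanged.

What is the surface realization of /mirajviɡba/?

[miːraːjviːɡba]

/m/ stays [m].
Rule 2 applies to /i/ (between /m/ and /r/: before a voiced consonant) → [iː].
/r/ (between /i/ and /a/): no rule targets it → [r].
/a/ (between /r/ and /j/): before a voiced consonant, so rule 2 applies → [aː].
/j/ (between /a/ and /v/) is unaffected → [j].
/v/ (between /j/ and /i/): no rule targets it → [v].
/i/ meets the environment for rule 2 (before a voiced consonant) → [iː].
/ɡ/ — between /i/ and /b/; rule 1 does not apply here → [ɡ].
/b/ — between /ɡ/ and /a/; rule 1 does not apply here → [b].
/a/ — word-final; rule 2 does not apply here → [a].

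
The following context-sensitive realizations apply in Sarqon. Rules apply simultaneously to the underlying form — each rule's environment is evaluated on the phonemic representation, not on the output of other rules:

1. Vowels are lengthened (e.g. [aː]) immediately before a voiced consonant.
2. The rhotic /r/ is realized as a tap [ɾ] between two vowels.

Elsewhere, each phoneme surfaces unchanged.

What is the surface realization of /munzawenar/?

[muːnzaːweːnaːr]

/m/ (word-initial): no rule targets it → [m].
Rule 1 applies to /u/ (between /m/ and /n/: before a voiced consonant) → [uː].
/n/ — not in any rule's target class → [n].
/z/ (between /n/ and /a/): no rule targets it → [z].
Rule 1 applies to /a/ (between /z/ and /w/: before a voiced consonant) → [aː].
/w/ — not in any rule's target class → [w].
/e/ meets the environment for rule 1 (before a voiced consonant) → [eː].
/n/ (between /e/ and /a/) is unaffected → [n].
/a/ (between /n/ and /r/) occurs before a voiced consonant → [aː] by rule 1.
/r/ (word-final): rule 2 targets it, but not between two vowels → unchanged [r].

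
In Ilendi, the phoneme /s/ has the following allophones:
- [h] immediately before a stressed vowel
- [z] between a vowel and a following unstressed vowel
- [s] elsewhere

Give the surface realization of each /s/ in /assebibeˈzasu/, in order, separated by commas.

Occurrence 1 (position 2): no conditioning environment matches → elsewhere allophone [s].
Occurrence 2 (position 3): no conditioning environment matches → elsewhere allophone [s].
Occurrence 3 (position 11): between a vowel and a following unstressed vowel → [z].

[s], [s], [z]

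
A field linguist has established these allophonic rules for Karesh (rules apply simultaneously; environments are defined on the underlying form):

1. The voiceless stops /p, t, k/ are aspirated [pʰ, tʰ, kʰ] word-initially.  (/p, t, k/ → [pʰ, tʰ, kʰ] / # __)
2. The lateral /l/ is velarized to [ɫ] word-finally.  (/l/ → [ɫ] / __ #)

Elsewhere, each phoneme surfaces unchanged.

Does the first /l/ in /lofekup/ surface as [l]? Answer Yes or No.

Yes

/l/ (word-initial): rule 2 targets it, but not word-finally → unchanged [l].
The actual realization is [l], which matches [l].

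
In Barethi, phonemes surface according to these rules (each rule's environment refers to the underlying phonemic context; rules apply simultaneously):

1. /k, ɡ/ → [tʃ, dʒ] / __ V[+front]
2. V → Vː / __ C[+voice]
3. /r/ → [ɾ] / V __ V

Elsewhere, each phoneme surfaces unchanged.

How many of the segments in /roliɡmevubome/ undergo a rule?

5

Segments that undergo a rule: /o/ → [oː] (rule 2); /i/ → [iː] (rule 2); /e/ → [eː] (rule 2); /u/ → [uː] (rule 2); /o/ → [oː] (rule 2).
All other segments surface unchanged.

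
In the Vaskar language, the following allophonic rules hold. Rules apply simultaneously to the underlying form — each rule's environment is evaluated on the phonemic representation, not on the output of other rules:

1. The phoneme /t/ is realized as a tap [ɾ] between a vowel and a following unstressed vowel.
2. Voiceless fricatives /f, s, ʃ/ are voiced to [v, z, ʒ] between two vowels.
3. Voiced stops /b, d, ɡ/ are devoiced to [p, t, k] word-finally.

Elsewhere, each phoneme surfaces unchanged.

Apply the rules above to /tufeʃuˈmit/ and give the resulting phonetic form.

[tuveʒuˈmit]

/t/ (word-initial): rule 1 targets it, but not between a vowel and a following unstressed vowel → unchanged [t].
Rule 2 applies to /f/ (between /u/ and /e/: between two vowels) → [v].
Rule 2 applies to /ʃ/ (between /e/ and /u/: between two vowels) → [ʒ].
/t/ (word-final) is in the target of rule 1 but the environment (between a vowel and a following unstressed vowel) is not met → [t].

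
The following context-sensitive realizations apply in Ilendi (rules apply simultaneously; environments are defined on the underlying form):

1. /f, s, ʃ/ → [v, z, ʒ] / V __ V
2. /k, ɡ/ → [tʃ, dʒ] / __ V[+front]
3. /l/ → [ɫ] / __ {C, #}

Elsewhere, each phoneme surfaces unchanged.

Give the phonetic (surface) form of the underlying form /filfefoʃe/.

/f/ (word-initial) fails the environment for rule 1, so it stays [f].
/i/ — not in any rule's target class → [i].
/l/ meets the environment for rule 3 (word-finally or immediately before a consonant) → [ɫ].
/f/ (between /l/ and /e/) is in the target of rule 1 but the environment (between two vowels) is not met → [f].
/e/ (between /f/ and /f/) is unaffected → [e].
/f/ (between /e/ and /o/): between two vowels, so rule 1 applies → [v].
/o/ — not in any rule's target class → [o].
/ʃ/ — between /o/ and /e/, between two vowels — surfaces as [ʒ] (rule 1).
/e/ stays [e].

[fiɫfevoʒe]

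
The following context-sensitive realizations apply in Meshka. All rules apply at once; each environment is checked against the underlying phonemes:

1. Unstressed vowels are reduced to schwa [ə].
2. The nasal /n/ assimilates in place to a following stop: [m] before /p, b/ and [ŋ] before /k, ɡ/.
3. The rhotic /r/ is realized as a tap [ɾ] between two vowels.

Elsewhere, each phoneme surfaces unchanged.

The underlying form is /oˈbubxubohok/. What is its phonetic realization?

[əˈbubxəbəhək]

/o/ (word-initial): in an unstressed syllable, so rule 1 applies → [ə].
/u/ (between /b/ and /b/): rule 1 targets it, but not in an unstressed syllable → unchanged [u].
/u/ meets the environment for rule 1 (in an unstressed syllable) → [ə].
/o/ meets the environment for rule 1 (in an unstressed syllable) → [ə].
/o/ — between /h/ and /k/, in an unstressed syllable — surfaces as [ə] (rule 1).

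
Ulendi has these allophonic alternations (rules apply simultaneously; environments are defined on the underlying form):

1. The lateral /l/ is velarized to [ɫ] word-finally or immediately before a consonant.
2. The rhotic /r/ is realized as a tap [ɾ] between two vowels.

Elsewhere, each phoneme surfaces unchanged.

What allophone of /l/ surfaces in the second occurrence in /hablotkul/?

/l/ — word-final, word-finally or immediately before a consonant — surfaces as [ɫ] (rule 1).

[ɫ]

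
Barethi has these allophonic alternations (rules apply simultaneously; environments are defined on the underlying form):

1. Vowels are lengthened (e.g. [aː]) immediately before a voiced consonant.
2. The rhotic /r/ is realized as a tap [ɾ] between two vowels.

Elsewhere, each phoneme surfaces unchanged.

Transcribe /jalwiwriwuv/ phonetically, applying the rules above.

[jaːlwiːwriːwuːv]

/a/ meets the environment for rule 1 (before a voiced consonant) → [aː].
/i/ meets the environment for rule 1 (before a voiced consonant) → [iː].
/r/ — between /w/ and /i/; rule 2 does not apply here → [r].
/i/ (between /r/ and /w/): before a voiced consonant, so rule 1 applies → [iː].
/u/ (between /w/ and /v/): before a voiced consonant, so rule 1 applies → [uː].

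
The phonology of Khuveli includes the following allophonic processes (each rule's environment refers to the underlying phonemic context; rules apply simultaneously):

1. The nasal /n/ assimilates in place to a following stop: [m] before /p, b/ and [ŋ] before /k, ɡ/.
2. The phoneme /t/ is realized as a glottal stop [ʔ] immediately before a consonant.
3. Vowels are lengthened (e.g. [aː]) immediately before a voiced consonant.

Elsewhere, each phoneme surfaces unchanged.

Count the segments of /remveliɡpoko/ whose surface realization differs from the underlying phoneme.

Segments that undergo a rule: /e/ → [eː] (rule 3); /e/ → [eː] (rule 3); /i/ → [iː] (rule 3).
All other segments surface unchanged.

3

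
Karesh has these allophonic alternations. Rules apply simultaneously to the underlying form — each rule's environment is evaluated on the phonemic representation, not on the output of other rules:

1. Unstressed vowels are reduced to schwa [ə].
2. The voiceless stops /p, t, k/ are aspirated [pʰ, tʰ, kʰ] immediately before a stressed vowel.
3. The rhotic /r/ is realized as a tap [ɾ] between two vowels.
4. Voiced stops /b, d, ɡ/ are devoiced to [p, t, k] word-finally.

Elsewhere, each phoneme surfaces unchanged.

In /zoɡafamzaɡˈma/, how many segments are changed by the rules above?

Segments that undergo a rule: /o/ → [ə] (rule 1); /a/ → [ə] (rule 1); /a/ → [ə] (rule 1); /a/ → [ə] (rule 1).
All other segments surface unchanged.

4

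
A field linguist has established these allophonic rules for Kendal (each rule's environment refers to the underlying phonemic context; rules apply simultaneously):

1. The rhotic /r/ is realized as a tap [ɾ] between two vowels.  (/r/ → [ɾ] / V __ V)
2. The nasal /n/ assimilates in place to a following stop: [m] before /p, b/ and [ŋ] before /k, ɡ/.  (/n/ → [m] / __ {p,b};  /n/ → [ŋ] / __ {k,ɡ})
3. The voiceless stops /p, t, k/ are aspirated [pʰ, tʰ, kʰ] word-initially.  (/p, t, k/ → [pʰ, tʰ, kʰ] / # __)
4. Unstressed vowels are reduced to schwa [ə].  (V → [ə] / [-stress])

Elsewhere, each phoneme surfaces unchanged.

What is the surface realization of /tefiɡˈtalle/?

[tʰəfəɡˈtallə]

/t/ (word-initial) occurs word-initially → [tʰ] by rule 3.
/e/ (between /t/ and /f/) occurs in an unstressed syllable → [ə] by rule 4.
/f/ (between /e/ and /i/) is unaffected → [f].
/i/ (between /f/ and /ɡ/): in an unstressed syllable, so rule 4 applies → [ə].
/ɡ/ — not in any rule's target class → [ɡ].
/t/ — between /ɡ/ and /a/; rule 3 does not apply here → [t].
/a/ (between /t/ and /l/) is in the target of rule 4 but the environment (in an unstressed syllable) is not met → [a].
/l/ (between /a/ and /l/) is unaffected → [l].
/l/ (between /l/ and /e/) is unaffected → [l].
/e/ (word-final): in an unstressed syllable, so rule 4 applies → [ə].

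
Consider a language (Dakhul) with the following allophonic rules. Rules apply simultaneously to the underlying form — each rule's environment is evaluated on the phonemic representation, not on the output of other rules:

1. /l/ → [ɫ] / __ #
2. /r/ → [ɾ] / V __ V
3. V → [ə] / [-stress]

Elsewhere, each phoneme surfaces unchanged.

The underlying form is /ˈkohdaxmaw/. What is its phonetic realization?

/k/ (word-initial) is unaffected → [k].
/o/ (between /k/ and /h/): rule 3 targets it, but not in an unstressed syllable → unchanged [o].
/h/ — not in any rule's target class → [h].
/d/ — not in any rule's target class → [d].
/a/ — between /d/ and /x/, in an unstressed syllable — surfaces as [ə] (rule 3).
/x/ (between /a/ and /m/) is unaffected → [x].
/m/ (between /x/ and /a/) is unaffected → [m].
Rule 3 applies to /a/ (between /m/ and /w/: in an unstressed syllable) → [ə].
/w/ (word-final) is unaffected → [w].

[ˈkohdəxməw]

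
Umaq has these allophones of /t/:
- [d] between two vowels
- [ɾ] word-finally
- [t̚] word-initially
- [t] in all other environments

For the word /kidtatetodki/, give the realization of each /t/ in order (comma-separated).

[t], [d], [d]

Occurrence 1 (position 4): no conditioning environment matches → elsewhere allophone [t].
Occurrence 2 (position 6): between two vowels → [d].
Occurrence 3 (position 8): between two vowels → [d].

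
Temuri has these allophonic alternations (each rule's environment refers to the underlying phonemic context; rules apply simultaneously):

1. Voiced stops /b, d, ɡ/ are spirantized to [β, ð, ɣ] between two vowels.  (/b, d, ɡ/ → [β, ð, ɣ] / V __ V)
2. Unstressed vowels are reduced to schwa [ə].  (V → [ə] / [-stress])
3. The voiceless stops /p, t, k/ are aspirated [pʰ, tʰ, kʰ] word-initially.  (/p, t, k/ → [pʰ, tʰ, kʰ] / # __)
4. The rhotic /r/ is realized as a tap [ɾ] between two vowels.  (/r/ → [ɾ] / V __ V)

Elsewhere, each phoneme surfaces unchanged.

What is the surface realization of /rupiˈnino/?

[rəpəˈninə]

/r/ (word-initial) is in the target of rule 4 but the environment (between two vowels) is not met → [r].
Rule 2 applies to /u/ (between /r/ and /p/: in an unstressed syllable) → [ə].
/p/ (between /u/ and /i/): rule 3 targets it, but not word-initially → unchanged [p].
/i/ meets the environment for rule 2 (in an unstressed syllable) → [ə].
/n/ stays [n].
/i/ (between /n/ and /n/) is in the target of rule 2 but the environment (in an unstressed syllable) is not met → [i].
/n/ — not in any rule's target class → [n].
/o/ meets the environment for rule 2 (in an unstressed syllable) → [ə].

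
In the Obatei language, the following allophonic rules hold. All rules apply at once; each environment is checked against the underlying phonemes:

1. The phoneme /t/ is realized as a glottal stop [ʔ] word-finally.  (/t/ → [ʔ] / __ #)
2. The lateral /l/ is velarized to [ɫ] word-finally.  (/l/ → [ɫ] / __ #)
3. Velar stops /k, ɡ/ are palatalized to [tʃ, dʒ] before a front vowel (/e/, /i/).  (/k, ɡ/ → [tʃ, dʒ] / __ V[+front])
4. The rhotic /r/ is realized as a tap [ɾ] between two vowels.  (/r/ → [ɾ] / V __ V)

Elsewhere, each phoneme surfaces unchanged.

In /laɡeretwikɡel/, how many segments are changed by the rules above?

4

Segments that undergo a rule: /ɡ/ → [dʒ] (rule 3); /r/ → [ɾ] (rule 4); /ɡ/ → [dʒ] (rule 3); /l/ → [ɫ] (rule 2).
All other segments surface unchanged.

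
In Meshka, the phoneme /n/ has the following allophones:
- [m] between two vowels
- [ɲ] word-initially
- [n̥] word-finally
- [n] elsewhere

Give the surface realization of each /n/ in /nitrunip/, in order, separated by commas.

[ɲ], [m]

Occurrence 1 (position 1): word-initially → [ɲ].
Occurrence 2 (position 6): between two vowels → [m].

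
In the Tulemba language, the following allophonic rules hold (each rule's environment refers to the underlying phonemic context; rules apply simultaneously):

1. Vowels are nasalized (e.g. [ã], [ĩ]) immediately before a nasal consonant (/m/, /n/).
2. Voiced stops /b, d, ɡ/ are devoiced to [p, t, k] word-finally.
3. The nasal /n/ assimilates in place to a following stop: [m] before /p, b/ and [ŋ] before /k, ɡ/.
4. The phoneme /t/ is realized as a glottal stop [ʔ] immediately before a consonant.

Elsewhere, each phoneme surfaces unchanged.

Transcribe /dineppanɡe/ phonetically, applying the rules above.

/d/ (word-initial): rule 2 targets it, but not word-finally → unchanged [d].
/i/ (between /d/ and /n/): before a nasal consonant, so rule 1 applies → [ĩ].
/n/ — between /i/ and /e/; rule 3 does not apply here → [n].
/e/ (between /n/ and /p/): rule 1 targets it, but not before a nasal consonant → unchanged [e].
/p/ (between /e/ and /p/): no rule targets it → [p].
/p/ (between /p/ and /a/) is unaffected → [p].
/a/ (between /p/ and /n/): before a nasal consonant, so rule 1 applies → [ã].
/n/ (between /a/ and /ɡ/) occurs before a labial or velar stop → [ŋ] by rule 3.
/ɡ/ (between /n/ and /e/): rule 2 targets it, but not word-finally → unchanged [ɡ].
/e/ (word-final): rule 1 targets it, but not before a nasal consonant → unchanged [e].

[dĩneppãŋɡe]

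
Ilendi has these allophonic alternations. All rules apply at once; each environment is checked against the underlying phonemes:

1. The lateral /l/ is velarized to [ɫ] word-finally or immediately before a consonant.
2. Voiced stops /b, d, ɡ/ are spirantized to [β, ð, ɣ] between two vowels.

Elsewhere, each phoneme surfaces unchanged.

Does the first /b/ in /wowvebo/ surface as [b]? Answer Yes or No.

No

Rule 2 applies to /b/ (between /e/ and /o/: between two vowels) → [β].
The actual realization is [β], not [b].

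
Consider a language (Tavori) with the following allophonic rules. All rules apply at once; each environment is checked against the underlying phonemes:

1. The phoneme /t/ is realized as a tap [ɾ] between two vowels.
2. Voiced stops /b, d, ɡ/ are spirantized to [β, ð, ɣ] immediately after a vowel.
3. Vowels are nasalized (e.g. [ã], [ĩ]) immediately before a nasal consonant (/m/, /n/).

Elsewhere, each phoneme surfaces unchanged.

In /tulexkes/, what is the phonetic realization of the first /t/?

/t/ — word-initial; rule 1 does not apply here → [t].

[t]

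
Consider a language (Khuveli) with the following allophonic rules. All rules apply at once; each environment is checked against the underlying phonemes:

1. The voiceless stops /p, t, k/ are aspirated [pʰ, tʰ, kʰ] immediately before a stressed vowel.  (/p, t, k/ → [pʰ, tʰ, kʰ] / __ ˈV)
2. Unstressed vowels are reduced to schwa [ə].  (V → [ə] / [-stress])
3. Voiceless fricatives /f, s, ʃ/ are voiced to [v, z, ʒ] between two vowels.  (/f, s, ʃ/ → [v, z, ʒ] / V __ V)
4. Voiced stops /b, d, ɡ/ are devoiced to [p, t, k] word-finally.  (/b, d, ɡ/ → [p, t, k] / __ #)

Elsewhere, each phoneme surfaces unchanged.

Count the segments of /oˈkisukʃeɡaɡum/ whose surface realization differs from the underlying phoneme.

Segments that undergo a rule: /o/ → [ə] (rule 2); /k/ → [kʰ] (rule 1); /s/ → [z] (rule 3); /u/ → [ə] (rule 2); /e/ → [ə] (rule 2); /a/ → [ə] (rule 2); /u/ → [ə] (rule 2).
All other segments surface unchanged.

7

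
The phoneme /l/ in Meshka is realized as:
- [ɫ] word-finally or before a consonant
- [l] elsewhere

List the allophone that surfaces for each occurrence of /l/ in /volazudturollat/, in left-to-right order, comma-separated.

[l], [ɫ], [l]

Occurrence 1 (position 3): no conditioning environment matches → elsewhere allophone [l].
Occurrence 2 (position 12): word-finally or before a consonant → [ɫ].
Occurrence 3 (position 13): no conditioning environment matches → elsewhere allophone [l].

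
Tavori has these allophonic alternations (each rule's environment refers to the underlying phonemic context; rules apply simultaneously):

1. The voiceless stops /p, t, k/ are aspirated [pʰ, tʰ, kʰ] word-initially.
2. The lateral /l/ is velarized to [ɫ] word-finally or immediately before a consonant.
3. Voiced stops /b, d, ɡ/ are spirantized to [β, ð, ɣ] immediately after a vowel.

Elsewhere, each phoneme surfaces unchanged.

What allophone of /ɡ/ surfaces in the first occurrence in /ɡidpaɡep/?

/ɡ/ — word-initial; rule 3 does not apply here → [ɡ].

[ɡ]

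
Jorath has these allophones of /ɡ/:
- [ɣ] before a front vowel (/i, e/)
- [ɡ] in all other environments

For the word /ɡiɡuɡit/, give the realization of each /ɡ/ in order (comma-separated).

Occurrence 1 (position 1): before a front vowel (/i, e/) → [ɣ].
Occurrence 2 (position 3): no conditioning environment matches → elsewhere allophone [ɡ].
Occurrence 3 (position 5): before a front vowel (/i, e/) → [ɣ].

[ɣ], [ɡ], [ɣ]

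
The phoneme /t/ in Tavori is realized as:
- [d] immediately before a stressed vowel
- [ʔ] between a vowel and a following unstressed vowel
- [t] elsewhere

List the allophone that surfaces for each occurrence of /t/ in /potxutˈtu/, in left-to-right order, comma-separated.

Occurrence 1 (position 3): no conditioning environment matches → elsewhere allophone [t].
Occurrence 2 (position 6): no conditioning environment matches → elsewhere allophone [t].
Occurrence 3 (position 7): immediately before a stressed vowel → [d].

[t], [t], [d]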